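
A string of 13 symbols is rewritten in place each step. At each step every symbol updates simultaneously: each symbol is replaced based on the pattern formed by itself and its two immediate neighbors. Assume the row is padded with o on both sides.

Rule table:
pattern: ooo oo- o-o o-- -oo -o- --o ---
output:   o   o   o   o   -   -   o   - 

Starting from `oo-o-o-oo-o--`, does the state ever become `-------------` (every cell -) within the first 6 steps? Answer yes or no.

no

step 1: ooo-o-o-oo-oo
step 2: oooo-o-o-oo-o
step 3: ooooo-o-o-oo-
step 4: oooooo-o-o-oo
step 5: ooooooo-o-o-o
step 6: oooooooo-o-o-
step 6 is oooooooo-o-o-, still not uniform -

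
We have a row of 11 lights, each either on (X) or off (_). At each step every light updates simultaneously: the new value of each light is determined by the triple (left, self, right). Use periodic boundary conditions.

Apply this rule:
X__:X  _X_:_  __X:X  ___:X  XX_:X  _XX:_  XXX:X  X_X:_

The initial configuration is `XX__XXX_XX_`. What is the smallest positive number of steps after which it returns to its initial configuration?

22

_XXX_XX__X_
X_XX__XXX_X
X__XXX_XX__
_XX_XX__XXX
__X__XXX_XX
XX_XX_XX__X
XX__X__XXX_
_XXX_XX_XX_
X_XX__X__XX
X__XXX_XX_X
XXX_XX__X__
_XX__XXX_XX
__XXX_XX__X
XX_XX__XXX_
_X__XXX_XX_
X_XX_XX__XX
X__X__XXX_X
XXX_XX_XX__
_XX__X__XXX
__XXX_XX_XX
XX_XX__X__X
XX__XXX_XX_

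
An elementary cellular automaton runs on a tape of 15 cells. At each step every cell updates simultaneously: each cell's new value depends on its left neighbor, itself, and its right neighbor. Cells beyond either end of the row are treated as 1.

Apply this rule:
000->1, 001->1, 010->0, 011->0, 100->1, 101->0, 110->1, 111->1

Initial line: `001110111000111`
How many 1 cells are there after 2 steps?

110110011111011
110011101111001
count of 1: 10

10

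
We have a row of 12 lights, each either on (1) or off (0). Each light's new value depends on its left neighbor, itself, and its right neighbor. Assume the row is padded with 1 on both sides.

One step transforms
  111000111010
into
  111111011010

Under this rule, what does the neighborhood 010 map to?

At position 10 the neighborhood is 010; the next row has 1 there.

1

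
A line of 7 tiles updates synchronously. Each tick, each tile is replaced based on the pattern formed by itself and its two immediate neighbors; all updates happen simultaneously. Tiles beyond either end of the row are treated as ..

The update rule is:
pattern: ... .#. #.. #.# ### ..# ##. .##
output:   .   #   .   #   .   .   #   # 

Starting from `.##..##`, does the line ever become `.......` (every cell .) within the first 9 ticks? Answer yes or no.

no

tick 1: .##..##  (fixed point — unchanged through tick 9)
tick 9 is .##..##, still not uniform .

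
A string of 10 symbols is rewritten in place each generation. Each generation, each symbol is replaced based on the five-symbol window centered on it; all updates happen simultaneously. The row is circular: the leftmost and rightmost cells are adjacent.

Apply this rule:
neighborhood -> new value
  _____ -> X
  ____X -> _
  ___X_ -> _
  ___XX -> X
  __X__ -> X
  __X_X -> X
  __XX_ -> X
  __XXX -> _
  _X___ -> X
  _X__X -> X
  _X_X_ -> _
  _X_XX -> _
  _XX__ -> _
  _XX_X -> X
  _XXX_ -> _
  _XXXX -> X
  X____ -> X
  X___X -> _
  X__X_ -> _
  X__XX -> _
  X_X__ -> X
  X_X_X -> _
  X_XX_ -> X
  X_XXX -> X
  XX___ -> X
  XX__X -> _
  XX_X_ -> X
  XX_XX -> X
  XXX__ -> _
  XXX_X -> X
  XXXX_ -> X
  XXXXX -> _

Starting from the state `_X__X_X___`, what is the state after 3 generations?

_XX_X_XXX_
_XXX__X___
X_____XXX_

X_____XXX_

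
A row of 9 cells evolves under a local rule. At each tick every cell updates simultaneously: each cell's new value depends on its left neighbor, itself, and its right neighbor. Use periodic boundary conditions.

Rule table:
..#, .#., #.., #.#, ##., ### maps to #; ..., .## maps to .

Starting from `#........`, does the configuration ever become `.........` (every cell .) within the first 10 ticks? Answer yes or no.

##......#
###....#.
.###..###
#.####.##
##.####.#
###.####.
.###.####
#.###.###
##.###.##
###.###.#
tick 10 is ###.###.#, still not uniform .

no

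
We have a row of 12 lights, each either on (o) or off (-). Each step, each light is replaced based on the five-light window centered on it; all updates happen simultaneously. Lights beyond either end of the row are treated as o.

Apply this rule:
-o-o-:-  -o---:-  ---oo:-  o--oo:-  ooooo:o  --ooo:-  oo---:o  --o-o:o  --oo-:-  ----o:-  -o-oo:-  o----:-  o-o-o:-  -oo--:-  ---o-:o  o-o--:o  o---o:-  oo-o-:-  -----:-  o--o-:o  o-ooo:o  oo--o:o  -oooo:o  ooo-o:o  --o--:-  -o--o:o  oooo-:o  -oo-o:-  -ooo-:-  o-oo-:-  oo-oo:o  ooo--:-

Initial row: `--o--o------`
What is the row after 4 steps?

step 1: oo-oo-------
step 2: ooo--o------
step 3: oo-oo-------  (repeats step 1; period 2)
step 4: ooo--o------

ooo--o------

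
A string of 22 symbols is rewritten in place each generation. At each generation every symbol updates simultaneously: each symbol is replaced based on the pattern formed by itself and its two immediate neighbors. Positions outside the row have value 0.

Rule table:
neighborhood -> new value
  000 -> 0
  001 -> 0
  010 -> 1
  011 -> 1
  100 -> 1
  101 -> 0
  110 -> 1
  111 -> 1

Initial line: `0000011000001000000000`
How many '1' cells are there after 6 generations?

13

0000011100001100000000
0000011110001110000000
0000011111001111000000
0000011111101111100000
0000011111101111110000
0000011111101111111000
count of 1: 13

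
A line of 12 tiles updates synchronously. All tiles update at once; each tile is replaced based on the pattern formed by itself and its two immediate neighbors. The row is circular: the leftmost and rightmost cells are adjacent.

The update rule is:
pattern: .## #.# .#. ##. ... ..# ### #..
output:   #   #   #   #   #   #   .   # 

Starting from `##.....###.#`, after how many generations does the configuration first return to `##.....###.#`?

2

.#######.###
##.....###.#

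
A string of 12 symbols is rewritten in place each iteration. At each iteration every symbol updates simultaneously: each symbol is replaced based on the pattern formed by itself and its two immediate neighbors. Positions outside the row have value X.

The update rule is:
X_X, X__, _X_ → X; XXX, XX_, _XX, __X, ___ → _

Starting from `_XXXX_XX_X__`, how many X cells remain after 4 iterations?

X____X__XXX_
_X___XX____X
XXX____X____
___X___XX___
count of X: 3

3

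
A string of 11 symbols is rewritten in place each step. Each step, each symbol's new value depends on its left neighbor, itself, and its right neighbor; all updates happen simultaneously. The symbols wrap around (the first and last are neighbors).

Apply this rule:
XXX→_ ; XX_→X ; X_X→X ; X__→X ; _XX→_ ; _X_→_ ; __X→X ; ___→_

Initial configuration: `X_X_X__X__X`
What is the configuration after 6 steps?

X_XX_XX_X_X

XX_X_XX_XX_
_XX_X_XX_XX
X_XX_X_XX_X
XX_XX_X_XX_
_XX_XX_X_XX
X_XX_XX_X_X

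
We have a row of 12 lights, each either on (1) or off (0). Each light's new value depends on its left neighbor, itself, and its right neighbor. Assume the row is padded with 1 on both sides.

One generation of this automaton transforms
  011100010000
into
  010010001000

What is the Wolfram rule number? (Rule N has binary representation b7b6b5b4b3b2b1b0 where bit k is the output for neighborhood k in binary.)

24

position 2: 111 → 0  (bit 7 = 0)
position 3: 110 → 0  (bit 6 = 0)
position 0: 101 → 0  (bit 5 = 0)
position 4: 100 → 1  (bit 4 = 1)
position 1: 011 → 1  (bit 3 = 1)
position 7: 010 → 0  (bit 2 = 0)
position 6: 001 → 0  (bit 1 = 0)
position 5: 000 → 0  (bit 0 = 0)
bits b7..b0 = 00011000 = 24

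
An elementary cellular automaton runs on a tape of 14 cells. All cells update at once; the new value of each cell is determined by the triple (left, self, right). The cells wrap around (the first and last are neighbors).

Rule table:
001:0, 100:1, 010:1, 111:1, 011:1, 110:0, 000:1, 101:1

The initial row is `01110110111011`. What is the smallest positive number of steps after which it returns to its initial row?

step 1: 11101101110110
step 2: 11011011101101
step 3: 10110111011011
step 4: 01101110110111
step 5: 11011101101110
step 6: 10111011011101
step 7: 01110110111011

7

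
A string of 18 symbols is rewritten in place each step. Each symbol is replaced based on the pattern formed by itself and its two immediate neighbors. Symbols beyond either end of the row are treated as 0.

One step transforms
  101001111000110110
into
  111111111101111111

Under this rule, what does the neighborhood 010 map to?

1

At position 0 the neighborhood is 010; the next row has 1 there.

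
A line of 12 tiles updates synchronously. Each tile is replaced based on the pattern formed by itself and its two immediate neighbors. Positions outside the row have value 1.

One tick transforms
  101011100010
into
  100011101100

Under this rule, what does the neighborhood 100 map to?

At position 7 the neighborhood is 100; the next row has 0 there.

0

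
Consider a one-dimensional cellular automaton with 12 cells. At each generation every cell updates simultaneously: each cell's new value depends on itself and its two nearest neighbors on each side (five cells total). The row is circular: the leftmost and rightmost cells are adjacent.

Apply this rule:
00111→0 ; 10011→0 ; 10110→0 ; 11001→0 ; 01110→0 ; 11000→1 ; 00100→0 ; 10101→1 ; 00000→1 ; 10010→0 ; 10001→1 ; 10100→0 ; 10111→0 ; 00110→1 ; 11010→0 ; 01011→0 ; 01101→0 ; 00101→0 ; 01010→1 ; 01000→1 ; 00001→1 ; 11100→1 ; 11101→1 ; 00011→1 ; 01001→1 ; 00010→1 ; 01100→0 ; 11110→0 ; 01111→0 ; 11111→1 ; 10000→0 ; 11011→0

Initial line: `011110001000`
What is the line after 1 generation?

100011110101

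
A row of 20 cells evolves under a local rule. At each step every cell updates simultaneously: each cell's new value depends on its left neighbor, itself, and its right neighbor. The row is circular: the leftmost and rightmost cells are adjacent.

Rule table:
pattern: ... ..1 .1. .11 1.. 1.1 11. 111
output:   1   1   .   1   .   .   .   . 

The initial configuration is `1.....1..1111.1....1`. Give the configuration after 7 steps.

step 1: ..1111..11......1111
step 2: .11....11..111111...
step 3: 11..1111..11......11
step 4: ...11....11..111111.
step 5: 1111..1111..11......
step 6: 1....11....11..11111
step 7: ..1111..1111..11....

..1111..1111..11....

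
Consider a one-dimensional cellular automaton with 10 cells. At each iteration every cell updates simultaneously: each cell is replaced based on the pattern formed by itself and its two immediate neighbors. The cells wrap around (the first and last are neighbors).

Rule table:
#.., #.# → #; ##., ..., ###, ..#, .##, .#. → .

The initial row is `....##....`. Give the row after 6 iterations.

.#........

......#...
.......#..
........#.
.........#
#.........
.#........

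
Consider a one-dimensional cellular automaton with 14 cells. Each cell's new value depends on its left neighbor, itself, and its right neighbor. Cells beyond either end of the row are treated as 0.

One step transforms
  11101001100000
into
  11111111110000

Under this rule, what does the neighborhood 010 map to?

1

At position 4 the neighborhood is 010; the next row has 1 there.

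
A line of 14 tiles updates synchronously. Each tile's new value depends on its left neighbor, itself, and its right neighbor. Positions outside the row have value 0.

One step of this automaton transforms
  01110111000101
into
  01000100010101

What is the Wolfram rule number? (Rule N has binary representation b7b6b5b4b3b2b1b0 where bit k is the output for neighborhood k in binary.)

13

position 2: 111 → 0  (bit 7 = 0)
position 3: 110 → 0  (bit 6 = 0)
position 4: 101 → 0  (bit 5 = 0)
position 8: 100 → 0  (bit 4 = 0)
position 1: 011 → 1  (bit 3 = 1)
position 11: 010 → 1  (bit 2 = 1)
position 0: 001 → 0  (bit 1 = 0)
position 9: 000 → 1  (bit 0 = 1)
bits b7..b0 = 00001101 = 13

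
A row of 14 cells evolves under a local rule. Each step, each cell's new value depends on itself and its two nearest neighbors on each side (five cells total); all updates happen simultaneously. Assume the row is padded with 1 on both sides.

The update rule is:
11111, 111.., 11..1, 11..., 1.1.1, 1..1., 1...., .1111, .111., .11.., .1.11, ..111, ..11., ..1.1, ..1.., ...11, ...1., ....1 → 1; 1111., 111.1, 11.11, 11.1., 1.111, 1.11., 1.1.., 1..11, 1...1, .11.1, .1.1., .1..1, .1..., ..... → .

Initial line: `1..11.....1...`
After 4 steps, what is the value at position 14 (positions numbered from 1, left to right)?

1

11.1111.111..1
....1....111.1
11111.11111...
111....11.11.1
position 14 holds 1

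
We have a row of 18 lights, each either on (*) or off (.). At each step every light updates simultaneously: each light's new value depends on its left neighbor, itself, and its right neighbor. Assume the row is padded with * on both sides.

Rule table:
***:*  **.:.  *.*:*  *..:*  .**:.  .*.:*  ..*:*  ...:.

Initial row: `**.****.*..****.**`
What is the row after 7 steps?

*.**************.*

*.*.**.****.**.*.*
.***..*.**.*..***.
*.*.****..****.*.*
.***.**.**.**.***.
*.*.*..*..*..*.*.*
.****************.
*.**************.*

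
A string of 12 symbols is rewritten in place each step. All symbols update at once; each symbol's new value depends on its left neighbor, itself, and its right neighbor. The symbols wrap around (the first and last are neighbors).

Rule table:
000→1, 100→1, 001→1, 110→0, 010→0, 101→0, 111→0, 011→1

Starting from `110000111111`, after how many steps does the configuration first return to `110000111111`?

24

001111100000
111000011111
000111110000
111100001111
000011111000
111110000111
000001111100
111111000011
000000111110
111111100001
000000011111
111111110000
100000001111
011111111000
110000000111
001111111100
111000000011
000111111110
111100000001
000011111111
111110000000
100001111111
011111000000
110000111111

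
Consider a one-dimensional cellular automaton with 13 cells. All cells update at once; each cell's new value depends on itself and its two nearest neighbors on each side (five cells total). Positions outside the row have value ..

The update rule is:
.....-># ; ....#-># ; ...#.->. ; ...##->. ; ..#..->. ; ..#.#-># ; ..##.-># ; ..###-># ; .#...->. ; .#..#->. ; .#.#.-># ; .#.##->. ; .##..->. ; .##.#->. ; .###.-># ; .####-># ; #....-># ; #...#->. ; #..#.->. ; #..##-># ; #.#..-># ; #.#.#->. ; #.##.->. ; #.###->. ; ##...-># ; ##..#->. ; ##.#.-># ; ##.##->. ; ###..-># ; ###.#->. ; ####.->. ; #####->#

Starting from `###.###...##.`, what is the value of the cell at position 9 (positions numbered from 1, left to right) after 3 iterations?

##...###..#.#
#.#..###..###
###.####.####
position 9 holds .

.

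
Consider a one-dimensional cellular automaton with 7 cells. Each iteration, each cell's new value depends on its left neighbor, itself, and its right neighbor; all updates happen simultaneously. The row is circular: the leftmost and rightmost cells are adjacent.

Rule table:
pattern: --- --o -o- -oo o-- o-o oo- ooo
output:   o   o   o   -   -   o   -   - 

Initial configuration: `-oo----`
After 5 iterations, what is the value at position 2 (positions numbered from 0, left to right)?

o

o---ooo
--oo---
oo---oo
---oo--
ooo---o
position 2 holds o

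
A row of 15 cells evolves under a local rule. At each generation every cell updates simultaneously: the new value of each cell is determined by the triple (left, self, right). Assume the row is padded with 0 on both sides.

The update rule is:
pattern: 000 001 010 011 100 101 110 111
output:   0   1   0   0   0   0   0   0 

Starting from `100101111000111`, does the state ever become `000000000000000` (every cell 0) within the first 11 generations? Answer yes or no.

no

001000000001000
010000000010000
100000000100000
000000001000000
000000010000000
000000100000000
000001000000000
000010000000000
000100000000000
001000000000000
010000000000000
generation 11 is 010000000000000, still not uniform 0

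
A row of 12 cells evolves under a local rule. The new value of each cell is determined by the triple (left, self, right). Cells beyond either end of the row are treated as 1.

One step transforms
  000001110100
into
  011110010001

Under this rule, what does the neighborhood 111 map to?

0

At position 6 the neighborhood is 111; the next row has 0 there.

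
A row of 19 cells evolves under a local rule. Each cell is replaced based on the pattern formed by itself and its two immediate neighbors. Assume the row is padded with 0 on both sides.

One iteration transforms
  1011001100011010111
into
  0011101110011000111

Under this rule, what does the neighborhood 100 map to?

1

At position 4 the neighborhood is 100; the next row has 1 there.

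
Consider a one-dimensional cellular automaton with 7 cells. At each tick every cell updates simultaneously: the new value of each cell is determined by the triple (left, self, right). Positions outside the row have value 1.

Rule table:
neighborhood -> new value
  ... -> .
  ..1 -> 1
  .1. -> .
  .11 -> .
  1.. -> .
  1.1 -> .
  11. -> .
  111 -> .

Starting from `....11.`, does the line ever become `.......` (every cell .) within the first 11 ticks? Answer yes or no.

tick 1: ...1...
tick 2: ..1...1
tick 3: .1...1.
tick 4: ....1..
tick 5: ...1..1
tick 6: ..1..1.
tick 7: .1..1..
tick 8: ...1..1  (repeats tick 5; period 3)
tick 11: ...1..1
tick 11 is ...1..1, still not uniform .

no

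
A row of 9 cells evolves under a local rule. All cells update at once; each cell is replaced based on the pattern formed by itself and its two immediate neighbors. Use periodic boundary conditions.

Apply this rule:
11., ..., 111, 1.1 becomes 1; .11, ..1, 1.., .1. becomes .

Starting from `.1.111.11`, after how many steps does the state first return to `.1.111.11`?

9

1.1.111.1
11.1.111.
.11.1.111
1.11.1.11
11.11.1.1
111.11.1.
.111.11.1
1.111.11.
.1.111.11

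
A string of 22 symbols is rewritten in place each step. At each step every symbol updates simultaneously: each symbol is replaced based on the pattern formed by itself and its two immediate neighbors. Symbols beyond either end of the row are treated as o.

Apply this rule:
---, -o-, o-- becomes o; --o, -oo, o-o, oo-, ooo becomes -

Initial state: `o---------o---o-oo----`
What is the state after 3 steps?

ooooooooooooo----oooo-

-oooooooo-ooo-o---ooo-
--------------ooo-----
ooooooooooooo----oooo-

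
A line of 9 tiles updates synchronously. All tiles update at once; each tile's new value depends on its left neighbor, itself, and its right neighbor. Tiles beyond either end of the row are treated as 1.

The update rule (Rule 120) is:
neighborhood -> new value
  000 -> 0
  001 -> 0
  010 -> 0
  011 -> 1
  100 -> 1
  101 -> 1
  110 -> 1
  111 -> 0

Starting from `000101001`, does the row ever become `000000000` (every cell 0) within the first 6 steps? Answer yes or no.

step 1: 100010101
step 2: 110001011
step 3: 011000110
step 4: 111100111
step 5: 000110100
step 6: 100111010
step 6 is 100111010, still not uniform 0

no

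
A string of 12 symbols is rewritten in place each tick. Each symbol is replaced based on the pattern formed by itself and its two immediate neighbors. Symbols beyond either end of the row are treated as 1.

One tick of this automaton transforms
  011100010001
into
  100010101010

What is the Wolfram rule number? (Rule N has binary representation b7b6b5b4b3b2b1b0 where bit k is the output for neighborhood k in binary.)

50

position 2: 111 → 0  (bit 7 = 0)
position 3: 110 → 0  (bit 6 = 0)
position 0: 101 → 1  (bit 5 = 1)
position 4: 100 → 1  (bit 4 = 1)
position 1: 011 → 0  (bit 3 = 0)
position 7: 010 → 0  (bit 2 = 0)
position 6: 001 → 1  (bit 1 = 1)
position 5: 000 → 0  (bit 0 = 0)
bits b7..b0 = 00110010 = 50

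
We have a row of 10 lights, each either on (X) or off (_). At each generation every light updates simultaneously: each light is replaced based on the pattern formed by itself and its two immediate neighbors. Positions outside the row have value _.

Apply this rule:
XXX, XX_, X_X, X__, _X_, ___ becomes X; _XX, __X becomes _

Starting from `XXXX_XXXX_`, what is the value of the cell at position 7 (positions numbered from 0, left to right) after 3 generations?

generation 1: _XXXX_XXXX
generation 2: __XXXX_XXX
generation 3: X__XXXX_XX
position 7 holds _

_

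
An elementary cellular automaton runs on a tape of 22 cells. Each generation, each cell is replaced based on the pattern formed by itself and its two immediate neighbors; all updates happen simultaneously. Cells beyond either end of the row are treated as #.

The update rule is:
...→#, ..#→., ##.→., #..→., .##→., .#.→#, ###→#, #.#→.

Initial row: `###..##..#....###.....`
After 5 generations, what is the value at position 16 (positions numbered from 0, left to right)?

generation 1: ##.......#.##..#..###.
generation 2: #..#####.#.....#...#..
generation 3: ....###..#.###.#.#.#..
generation 4: .##..#...#..#..#.#.#..
generation 5: .....#.#.#..#..#.#.#..
position 16 holds .

.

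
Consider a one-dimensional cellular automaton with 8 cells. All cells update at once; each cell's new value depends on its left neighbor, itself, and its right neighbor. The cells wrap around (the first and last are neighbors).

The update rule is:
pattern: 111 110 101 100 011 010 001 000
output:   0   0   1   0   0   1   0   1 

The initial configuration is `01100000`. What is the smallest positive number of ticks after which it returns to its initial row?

tick 1: 00001111
tick 2: 01100000

2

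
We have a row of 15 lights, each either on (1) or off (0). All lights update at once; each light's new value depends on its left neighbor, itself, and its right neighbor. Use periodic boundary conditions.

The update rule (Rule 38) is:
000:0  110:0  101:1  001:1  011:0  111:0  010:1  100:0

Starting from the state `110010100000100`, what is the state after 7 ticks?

000111100001101
001000000010011
011000000110100
100000001001100
100000011010001
000000100110010
000001101000110

000001101000110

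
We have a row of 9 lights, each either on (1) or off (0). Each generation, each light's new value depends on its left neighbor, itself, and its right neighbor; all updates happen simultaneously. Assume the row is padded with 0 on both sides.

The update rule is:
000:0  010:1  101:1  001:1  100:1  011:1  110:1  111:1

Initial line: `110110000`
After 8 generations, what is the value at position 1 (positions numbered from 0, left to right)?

1

111111000
111111100
111111110
111111111
111111111  (fixed point — unchanged through generation 8)
position 1 holds 1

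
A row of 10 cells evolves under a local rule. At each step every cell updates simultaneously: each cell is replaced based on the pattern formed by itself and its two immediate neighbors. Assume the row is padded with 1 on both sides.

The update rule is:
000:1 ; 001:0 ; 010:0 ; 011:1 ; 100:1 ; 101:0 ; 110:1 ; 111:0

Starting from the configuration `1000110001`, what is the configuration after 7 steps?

0101101101

1110111101
0010100101
1000010001
1111001101
0001101101
1101101101
0101101101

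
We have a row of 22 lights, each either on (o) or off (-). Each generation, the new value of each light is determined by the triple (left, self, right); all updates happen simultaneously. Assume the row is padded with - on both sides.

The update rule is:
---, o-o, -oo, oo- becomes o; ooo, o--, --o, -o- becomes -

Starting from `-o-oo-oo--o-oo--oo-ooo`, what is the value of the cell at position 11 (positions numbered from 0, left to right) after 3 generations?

generation 1: --oooooo---ooo--oooo-o
generation 2: o-o----o-o-o-o--o--oo-
generation 3: -o--oo--o-o-o------oo-
position 11 holds -

-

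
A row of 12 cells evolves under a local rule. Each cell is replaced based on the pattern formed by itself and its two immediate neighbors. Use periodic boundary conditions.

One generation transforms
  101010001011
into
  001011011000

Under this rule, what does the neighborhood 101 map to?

0

At position 1 the neighborhood is 101; the next row has 0 there.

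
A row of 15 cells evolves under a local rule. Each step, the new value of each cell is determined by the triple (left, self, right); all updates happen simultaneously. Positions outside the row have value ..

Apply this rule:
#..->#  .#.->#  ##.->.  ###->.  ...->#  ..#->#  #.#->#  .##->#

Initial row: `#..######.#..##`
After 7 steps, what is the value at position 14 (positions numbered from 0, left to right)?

step 1: ####.....#####.
step 2: #...######....#
step 3: #####.....#####
step 4: #....######....
step 5: ######.....####
step 6: #.....######...
step 7: #######.....###
position 14 holds #

#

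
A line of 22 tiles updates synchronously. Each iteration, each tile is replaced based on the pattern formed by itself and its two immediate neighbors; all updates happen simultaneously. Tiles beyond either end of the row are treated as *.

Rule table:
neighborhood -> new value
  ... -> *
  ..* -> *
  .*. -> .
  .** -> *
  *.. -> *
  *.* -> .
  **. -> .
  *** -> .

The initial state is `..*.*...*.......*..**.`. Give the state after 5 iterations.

****...***.*******.***

**...***.*******.***..
..****...*.......*..**
***...***.*******.***.
...****...*.......*...
****...***.*******.***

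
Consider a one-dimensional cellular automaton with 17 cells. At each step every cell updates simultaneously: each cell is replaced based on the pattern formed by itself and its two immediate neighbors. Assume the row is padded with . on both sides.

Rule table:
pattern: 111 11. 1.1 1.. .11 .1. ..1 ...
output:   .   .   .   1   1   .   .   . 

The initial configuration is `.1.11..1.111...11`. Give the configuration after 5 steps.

.........1...1..1

...1.1...1..1..1.
......1...1..1..1
.......1...1..1..
........1...1..1.
.........1...1..1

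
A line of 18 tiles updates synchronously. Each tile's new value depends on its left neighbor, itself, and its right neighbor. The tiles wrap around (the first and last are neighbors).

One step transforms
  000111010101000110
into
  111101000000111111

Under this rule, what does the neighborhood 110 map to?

1

At position 5 the neighborhood is 110; the next row has 1 there.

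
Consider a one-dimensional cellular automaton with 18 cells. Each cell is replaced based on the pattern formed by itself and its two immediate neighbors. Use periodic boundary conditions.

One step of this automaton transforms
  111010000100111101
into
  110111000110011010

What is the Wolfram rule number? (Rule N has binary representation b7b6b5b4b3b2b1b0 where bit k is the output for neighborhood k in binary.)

position 0: 111 → 1  (bit 7 = 1)
position 2: 110 → 0  (bit 6 = 0)
position 3: 101 → 1  (bit 5 = 1)
position 5: 100 → 1  (bit 4 = 1)
position 12: 011 → 0  (bit 3 = 0)
position 4: 010 → 1  (bit 2 = 1)
position 8: 001 → 0  (bit 1 = 0)
position 6: 000 → 0  (bit 0 = 0)
bits b7..b0 = 10110100 = 180

180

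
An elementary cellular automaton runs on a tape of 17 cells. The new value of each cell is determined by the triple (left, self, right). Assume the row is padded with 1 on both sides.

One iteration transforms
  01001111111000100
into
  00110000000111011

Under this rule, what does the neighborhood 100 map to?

At position 2 the neighborhood is 100; the next row has 1 there.

1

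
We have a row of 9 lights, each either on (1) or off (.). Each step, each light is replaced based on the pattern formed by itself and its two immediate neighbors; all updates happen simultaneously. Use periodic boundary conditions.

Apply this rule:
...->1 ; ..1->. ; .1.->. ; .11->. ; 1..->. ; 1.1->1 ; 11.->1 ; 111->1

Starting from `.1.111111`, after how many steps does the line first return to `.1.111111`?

9

1.1.11111
11.1.1111
111.1.111
1111.1.11
11111.1.1
111111.1.
.111111.1
1.111111.
.1.111111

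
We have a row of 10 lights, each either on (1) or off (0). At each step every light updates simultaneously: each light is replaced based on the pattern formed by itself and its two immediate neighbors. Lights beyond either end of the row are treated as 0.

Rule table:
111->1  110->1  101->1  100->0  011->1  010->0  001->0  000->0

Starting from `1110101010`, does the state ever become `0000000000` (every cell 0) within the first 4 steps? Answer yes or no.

no

step 1: 1111010100
step 2: 1111101000
step 3: 1111110000
step 4: 1111110000
step 4 is 1111110000, still not uniform 0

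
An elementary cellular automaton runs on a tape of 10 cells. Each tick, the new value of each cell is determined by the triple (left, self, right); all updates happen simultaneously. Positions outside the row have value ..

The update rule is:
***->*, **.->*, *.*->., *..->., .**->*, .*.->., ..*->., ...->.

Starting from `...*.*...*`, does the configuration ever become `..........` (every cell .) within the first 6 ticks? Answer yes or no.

..........
all cells are . at tick 1

yes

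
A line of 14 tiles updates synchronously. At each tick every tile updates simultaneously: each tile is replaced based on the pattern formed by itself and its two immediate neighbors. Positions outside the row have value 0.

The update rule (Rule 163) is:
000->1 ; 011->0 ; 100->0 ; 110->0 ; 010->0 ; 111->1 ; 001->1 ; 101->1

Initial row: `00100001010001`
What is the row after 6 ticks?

01010010010010

11001110100110
00010101001000
11101010010011
01010100100100
10101001001001
01010010010010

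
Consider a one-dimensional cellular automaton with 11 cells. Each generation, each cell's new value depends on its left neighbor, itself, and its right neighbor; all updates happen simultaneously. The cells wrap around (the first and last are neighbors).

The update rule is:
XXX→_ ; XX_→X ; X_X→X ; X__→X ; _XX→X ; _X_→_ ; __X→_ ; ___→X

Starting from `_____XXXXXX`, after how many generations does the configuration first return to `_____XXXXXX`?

11

generation 1: XXXX_X____X
generation 2: ___XX_XXX_X
generation 3: XX_XXXX_XX_
generation 4: XXXX__XXXXX
generation 5: ___XX_X____
generation 6: XX_XXX_XXXX
generation 7: _XXX_XXX___
generation 8: _X_XXX_XXXX
generation 9: X_XX_XXX__X
generation 10: XXXXXX_XX_X
generation 11: _____XXXXXX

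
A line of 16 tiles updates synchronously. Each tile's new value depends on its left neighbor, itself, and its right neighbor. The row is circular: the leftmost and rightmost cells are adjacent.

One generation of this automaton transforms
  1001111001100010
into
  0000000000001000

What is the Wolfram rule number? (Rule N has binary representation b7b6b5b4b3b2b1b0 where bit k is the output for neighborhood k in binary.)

position 4: 111 → 0  (bit 7 = 0)
position 6: 110 → 0  (bit 6 = 0)
position 15: 101 → 0  (bit 5 = 0)
position 1: 100 → 0  (bit 4 = 0)
position 3: 011 → 0  (bit 3 = 0)
position 0: 010 → 0  (bit 2 = 0)
position 2: 001 → 0  (bit 1 = 0)
position 12: 000 → 1  (bit 0 = 1)
bits b7..b0 = 00000001 = 1

1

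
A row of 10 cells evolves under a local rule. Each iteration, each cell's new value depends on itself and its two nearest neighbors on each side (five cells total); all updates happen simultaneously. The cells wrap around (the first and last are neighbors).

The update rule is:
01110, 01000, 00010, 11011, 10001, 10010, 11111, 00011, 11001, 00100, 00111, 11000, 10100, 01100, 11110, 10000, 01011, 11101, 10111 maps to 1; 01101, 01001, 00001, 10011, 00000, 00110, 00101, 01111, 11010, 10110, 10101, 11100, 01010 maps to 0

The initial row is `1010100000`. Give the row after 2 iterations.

0000111001
1101110111

1101110111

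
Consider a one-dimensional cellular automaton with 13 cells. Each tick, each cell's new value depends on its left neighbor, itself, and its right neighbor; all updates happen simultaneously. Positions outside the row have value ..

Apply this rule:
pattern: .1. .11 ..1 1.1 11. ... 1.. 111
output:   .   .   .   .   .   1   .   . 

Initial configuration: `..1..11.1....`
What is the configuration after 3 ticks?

1.........111

tick 1: 1.........111
tick 2: ..1111111....
tick 3: 1.........111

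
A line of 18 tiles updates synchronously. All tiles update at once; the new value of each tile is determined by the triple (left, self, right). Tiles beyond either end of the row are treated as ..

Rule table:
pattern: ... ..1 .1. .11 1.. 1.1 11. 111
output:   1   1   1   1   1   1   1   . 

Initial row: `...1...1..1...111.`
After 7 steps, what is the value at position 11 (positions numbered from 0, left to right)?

step 1: 111111111111111.11
step 2: 1.............1111
step 3: 111111111111111..1
step 4: 1.............1111  (repeats step 2; period 2)
step 7: 111111111111111..1
position 11 holds 1

1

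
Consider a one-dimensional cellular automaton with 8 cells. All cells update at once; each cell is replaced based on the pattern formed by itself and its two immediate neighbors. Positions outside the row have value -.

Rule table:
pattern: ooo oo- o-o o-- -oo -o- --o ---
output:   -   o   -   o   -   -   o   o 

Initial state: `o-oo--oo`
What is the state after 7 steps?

-oo-oo-o

step 1: ---ooo-o
step 2: ooo--o--
step 3: --ooo-oo
step 4: oo--o--o
step 5: -ooo-oo-
step 6: o--o--oo
step 7: -oo-oo-o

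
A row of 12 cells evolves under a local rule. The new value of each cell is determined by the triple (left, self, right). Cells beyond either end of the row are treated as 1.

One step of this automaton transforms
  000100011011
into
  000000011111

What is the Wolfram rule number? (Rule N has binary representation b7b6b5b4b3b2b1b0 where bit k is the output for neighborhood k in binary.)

position 11: 111 → 1  (bit 7 = 1)
position 8: 110 → 1  (bit 6 = 1)
position 9: 101 → 1  (bit 5 = 1)
position 0: 100 → 0  (bit 4 = 0)
position 7: 011 → 1  (bit 3 = 1)
position 3: 010 → 0  (bit 2 = 0)
position 2: 001 → 0  (bit 1 = 0)
position 1: 000 → 0  (bit 0 = 0)
bits b7..b0 = 11101000 = 232

232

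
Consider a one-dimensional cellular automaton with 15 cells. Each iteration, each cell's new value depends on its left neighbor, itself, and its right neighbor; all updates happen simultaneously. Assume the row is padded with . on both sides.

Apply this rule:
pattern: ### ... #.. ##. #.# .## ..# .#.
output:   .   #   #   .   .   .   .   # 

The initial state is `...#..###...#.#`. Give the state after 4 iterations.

....###.....#.#

iteration 1: ##.##....##.#.#
iteration 2: .....###....#.#
iteration 3: ####....###.#.#
iteration 4: ....###.....#.#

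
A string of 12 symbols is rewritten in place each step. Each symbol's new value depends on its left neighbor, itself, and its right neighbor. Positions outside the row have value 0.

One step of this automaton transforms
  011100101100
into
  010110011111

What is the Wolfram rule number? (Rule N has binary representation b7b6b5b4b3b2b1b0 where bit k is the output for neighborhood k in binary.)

position 2: 111 → 0  (bit 7 = 0)
position 3: 110 → 1  (bit 6 = 1)
position 7: 101 → 1  (bit 5 = 1)
position 4: 100 → 1  (bit 4 = 1)
position 1: 011 → 1  (bit 3 = 1)
position 6: 010 → 0  (bit 2 = 0)
position 0: 001 → 0  (bit 1 = 0)
position 11: 000 → 1  (bit 0 = 1)
bits b7..b0 = 01111001 = 121

121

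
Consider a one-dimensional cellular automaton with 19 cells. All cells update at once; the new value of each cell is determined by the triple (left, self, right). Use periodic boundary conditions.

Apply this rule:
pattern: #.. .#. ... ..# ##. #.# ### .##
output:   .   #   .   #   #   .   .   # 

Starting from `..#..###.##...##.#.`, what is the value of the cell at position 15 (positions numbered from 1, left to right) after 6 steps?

.##.##.#.##..###.#.
###.##.#.##.##.#.#.
#.#.##.#.##.##.#.#.
#.#.##.#.##.##.#.#.  (fixed point — unchanged through step 6)
position 15 holds .

.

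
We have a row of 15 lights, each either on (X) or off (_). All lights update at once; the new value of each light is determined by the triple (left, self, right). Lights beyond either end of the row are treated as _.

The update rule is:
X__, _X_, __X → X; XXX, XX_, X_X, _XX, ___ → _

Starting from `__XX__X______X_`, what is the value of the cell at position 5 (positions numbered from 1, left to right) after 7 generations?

_X__XXXX____XXX
XXXX____X__X___
____X__XXXXXX__
___XXXX______X_
__X____X____XXX
_XXX__XXX__X___
X___XX___XXXX__
position 5 holds X

X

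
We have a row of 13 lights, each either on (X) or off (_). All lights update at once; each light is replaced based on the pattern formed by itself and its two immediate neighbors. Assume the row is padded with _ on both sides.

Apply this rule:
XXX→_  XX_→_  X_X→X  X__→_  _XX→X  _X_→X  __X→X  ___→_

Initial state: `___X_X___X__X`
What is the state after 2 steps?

_XX____XX_XX_

__XXXX__XX_XX
_XX____XX_XX_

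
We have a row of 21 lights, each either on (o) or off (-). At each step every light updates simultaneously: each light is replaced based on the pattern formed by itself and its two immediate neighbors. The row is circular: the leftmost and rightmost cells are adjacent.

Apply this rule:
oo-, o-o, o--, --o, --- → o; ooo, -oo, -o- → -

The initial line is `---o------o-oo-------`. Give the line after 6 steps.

oo-----oo-oo---------

ooo-oooooo-o-oooooooo
--oo-----oo-o--------
oo-oooooo-oo-oooooooo
-oo-----oo-oo--------
o-oooooo-oo-ooooooooo
oo-----oo-oo---------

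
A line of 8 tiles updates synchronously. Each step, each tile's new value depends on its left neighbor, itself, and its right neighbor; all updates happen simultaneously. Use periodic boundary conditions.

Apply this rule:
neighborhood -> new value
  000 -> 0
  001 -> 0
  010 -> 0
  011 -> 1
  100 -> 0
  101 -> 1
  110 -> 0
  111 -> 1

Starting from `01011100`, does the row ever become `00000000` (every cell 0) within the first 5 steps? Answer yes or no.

00111000
00110000
00100000
00000000
all cells are 0 at step 4

yes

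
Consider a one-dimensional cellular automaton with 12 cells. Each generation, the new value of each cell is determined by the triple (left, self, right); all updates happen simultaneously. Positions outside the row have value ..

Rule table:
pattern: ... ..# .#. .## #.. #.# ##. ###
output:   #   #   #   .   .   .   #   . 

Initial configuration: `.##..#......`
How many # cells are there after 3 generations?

9

#.#.##.#####
#.#..#.....#
#.#.##.#####
count of #: 9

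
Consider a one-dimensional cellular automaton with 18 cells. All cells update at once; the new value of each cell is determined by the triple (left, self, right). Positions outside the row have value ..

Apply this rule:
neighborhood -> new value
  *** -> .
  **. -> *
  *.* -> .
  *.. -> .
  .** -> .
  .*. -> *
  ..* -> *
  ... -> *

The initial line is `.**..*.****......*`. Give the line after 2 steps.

*.*.**....*.******
*.*..*.****......*

*.*..*.****......*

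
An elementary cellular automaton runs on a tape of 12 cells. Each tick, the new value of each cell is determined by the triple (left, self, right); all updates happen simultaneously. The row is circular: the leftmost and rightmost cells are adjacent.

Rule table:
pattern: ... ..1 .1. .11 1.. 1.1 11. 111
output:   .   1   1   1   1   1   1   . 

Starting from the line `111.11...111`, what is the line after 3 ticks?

..11111.11..
.11...11111.
1111.11...11

1111.11...11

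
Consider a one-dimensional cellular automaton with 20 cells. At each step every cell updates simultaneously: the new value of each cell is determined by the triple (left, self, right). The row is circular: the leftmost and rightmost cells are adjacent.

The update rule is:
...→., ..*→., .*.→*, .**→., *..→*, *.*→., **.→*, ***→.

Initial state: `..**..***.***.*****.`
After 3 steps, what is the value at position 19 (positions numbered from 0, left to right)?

.

...**...*...*.....**
*...**..**..**.....*
**...**..**..**.....
position 19 holds .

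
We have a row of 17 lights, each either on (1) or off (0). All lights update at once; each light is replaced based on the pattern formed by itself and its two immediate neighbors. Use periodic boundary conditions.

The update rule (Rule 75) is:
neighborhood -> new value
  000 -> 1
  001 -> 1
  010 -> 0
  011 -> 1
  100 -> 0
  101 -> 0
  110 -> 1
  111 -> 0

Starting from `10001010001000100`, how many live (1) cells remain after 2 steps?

00110000110011001
01110111110111010
count of 1: 12

12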